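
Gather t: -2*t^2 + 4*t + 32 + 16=-2*t^2 + 4*t + 48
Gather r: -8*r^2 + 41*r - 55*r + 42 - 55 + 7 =-8*r^2 - 14*r - 6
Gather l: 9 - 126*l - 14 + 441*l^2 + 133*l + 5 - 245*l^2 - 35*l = 196*l^2 - 28*l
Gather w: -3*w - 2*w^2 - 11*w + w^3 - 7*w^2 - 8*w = w^3 - 9*w^2 - 22*w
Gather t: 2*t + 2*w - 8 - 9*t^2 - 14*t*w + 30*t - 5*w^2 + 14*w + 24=-9*t^2 + t*(32 - 14*w) - 5*w^2 + 16*w + 16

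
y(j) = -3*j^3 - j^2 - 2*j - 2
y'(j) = -9*j^2 - 2*j - 2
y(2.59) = -66.01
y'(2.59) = -67.55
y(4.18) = -246.94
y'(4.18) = -167.61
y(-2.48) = 42.57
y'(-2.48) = -52.39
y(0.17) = -2.38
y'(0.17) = -2.60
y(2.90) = -89.38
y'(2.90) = -83.49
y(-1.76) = 14.78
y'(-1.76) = -26.36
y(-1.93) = 19.70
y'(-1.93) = -31.66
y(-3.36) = 107.23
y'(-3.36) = -96.89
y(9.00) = -2288.00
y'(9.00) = -749.00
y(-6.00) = 622.00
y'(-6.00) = -314.00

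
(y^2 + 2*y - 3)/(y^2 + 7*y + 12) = (y - 1)/(y + 4)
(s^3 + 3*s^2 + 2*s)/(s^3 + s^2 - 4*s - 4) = s/(s - 2)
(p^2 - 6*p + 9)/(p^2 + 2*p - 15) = (p - 3)/(p + 5)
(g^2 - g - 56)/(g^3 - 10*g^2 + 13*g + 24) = (g + 7)/(g^2 - 2*g - 3)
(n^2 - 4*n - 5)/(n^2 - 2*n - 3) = (n - 5)/(n - 3)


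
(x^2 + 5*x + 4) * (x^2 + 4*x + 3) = x^4 + 9*x^3 + 27*x^2 + 31*x + 12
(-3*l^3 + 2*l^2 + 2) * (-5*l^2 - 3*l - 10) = 15*l^5 - l^4 + 24*l^3 - 30*l^2 - 6*l - 20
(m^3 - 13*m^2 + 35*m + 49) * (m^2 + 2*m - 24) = m^5 - 11*m^4 - 15*m^3 + 431*m^2 - 742*m - 1176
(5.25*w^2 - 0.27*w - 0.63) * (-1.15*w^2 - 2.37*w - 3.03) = -6.0375*w^4 - 12.132*w^3 - 14.5431*w^2 + 2.3112*w + 1.9089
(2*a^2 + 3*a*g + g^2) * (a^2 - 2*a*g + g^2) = 2*a^4 - a^3*g - 3*a^2*g^2 + a*g^3 + g^4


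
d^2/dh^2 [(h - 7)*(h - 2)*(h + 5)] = 6*h - 8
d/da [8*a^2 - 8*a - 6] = 16*a - 8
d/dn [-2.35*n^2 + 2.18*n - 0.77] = 2.18 - 4.7*n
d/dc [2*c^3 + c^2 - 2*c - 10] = 6*c^2 + 2*c - 2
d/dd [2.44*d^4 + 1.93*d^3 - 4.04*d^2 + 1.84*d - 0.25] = 9.76*d^3 + 5.79*d^2 - 8.08*d + 1.84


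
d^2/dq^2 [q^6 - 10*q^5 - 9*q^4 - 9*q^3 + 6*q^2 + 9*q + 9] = 30*q^4 - 200*q^3 - 108*q^2 - 54*q + 12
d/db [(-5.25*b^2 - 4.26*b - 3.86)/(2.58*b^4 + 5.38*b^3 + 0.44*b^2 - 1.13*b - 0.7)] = (27.09*b^5 + 61.2174*b^4 + 85.6728*b^3 + 70.1073*b^2 + 10.7468*b - 1.3798)/(6.6564*b^8 + 27.7608*b^7 + 31.2148*b^6 - 1.0964*b^5 - 15.5772*b^4 - 8.5264*b^3 + 0.6609*b^2 + 1.582*b + 0.49)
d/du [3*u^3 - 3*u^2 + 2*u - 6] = 9*u^2 - 6*u + 2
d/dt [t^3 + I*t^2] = t*(3*t + 2*I)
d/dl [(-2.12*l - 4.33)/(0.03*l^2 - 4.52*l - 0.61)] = (0.0636*l^2 + 0.2598*l - 18.2784)/(0.0009*l^4 - 0.2712*l^3 + 20.3938*l^2 + 5.5144*l + 0.3721)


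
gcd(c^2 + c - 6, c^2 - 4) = c - 2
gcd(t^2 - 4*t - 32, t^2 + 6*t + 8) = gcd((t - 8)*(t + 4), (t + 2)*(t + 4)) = t + 4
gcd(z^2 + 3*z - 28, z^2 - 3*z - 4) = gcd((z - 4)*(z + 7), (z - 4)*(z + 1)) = z - 4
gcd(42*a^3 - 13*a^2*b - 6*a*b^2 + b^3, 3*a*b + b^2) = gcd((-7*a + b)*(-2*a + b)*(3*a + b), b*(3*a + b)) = 3*a + b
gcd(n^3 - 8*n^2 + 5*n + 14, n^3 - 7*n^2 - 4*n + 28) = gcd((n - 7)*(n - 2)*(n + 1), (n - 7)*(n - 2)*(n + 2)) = n^2 - 9*n + 14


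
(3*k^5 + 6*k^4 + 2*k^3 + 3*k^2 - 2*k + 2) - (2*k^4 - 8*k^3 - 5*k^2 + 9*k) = 3*k^5 + 4*k^4 + 10*k^3 + 8*k^2 - 11*k + 2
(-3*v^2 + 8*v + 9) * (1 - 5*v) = 15*v^3 - 43*v^2 - 37*v + 9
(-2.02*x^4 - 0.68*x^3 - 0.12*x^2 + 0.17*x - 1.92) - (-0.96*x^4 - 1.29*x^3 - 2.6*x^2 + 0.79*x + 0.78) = -1.06*x^4 + 0.61*x^3 + 2.48*x^2 - 0.62*x - 2.7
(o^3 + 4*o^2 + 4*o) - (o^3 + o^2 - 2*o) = 3*o^2 + 6*o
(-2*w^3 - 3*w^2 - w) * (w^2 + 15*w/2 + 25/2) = -2*w^5 - 18*w^4 - 97*w^3/2 - 45*w^2 - 25*w/2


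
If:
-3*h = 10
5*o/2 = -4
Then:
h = -10/3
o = -8/5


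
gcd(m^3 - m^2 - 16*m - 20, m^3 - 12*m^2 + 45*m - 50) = m - 5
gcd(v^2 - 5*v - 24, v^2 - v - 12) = v + 3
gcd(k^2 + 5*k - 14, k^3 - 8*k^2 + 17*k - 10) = k - 2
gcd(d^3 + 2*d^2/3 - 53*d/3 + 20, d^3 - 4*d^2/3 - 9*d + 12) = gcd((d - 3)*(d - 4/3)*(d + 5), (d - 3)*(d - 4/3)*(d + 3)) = d^2 - 13*d/3 + 4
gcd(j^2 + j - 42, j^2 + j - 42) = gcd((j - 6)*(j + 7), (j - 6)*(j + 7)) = j^2 + j - 42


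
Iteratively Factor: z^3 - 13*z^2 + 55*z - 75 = (z - 5)*(z^2 - 8*z + 15) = (z - 5)*(z - 3)*(z - 5)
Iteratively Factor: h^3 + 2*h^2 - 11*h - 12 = (h + 1)*(h^2 + h - 12) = (h + 1)*(h + 4)*(h - 3)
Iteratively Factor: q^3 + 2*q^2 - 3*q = (q)*(q^2 + 2*q - 3) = q*(q + 3)*(q - 1)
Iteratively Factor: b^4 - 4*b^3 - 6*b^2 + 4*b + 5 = (b - 5)*(b^3 + b^2 - b - 1) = (b - 5)*(b - 1)*(b^2 + 2*b + 1) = (b - 5)*(b - 1)*(b + 1)*(b + 1)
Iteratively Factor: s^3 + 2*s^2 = (s)*(s^2 + 2*s) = s*(s + 2)*(s)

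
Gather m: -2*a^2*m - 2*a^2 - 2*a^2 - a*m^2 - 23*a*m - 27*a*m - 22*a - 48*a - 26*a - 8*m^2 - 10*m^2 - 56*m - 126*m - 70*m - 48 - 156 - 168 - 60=-4*a^2 - 96*a + m^2*(-a - 18) + m*(-2*a^2 - 50*a - 252) - 432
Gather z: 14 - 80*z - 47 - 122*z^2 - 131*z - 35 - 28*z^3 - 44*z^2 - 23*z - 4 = -28*z^3 - 166*z^2 - 234*z - 72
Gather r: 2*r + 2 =2*r + 2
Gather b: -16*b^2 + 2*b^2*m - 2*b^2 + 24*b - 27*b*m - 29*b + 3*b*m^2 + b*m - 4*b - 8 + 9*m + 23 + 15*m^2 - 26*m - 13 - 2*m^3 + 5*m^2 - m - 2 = b^2*(2*m - 18) + b*(3*m^2 - 26*m - 9) - 2*m^3 + 20*m^2 - 18*m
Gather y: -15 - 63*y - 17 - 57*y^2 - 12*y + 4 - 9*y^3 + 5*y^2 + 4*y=-9*y^3 - 52*y^2 - 71*y - 28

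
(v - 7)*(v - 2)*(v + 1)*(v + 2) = v^4 - 6*v^3 - 11*v^2 + 24*v + 28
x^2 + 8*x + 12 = (x + 2)*(x + 6)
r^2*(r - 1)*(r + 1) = r^4 - r^2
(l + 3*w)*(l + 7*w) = l^2 + 10*l*w + 21*w^2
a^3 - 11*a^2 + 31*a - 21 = (a - 7)*(a - 3)*(a - 1)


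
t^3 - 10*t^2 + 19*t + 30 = (t - 6)*(t - 5)*(t + 1)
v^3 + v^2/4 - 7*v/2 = v*(v - 7/4)*(v + 2)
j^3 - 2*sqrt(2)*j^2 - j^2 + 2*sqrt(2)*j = j*(j - 1)*(j - 2*sqrt(2))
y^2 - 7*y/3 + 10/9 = (y - 5/3)*(y - 2/3)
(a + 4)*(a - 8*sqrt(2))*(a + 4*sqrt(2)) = a^3 - 4*sqrt(2)*a^2 + 4*a^2 - 64*a - 16*sqrt(2)*a - 256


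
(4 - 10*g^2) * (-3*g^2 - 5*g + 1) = 30*g^4 + 50*g^3 - 22*g^2 - 20*g + 4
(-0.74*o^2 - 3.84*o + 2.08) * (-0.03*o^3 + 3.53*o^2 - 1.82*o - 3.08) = 0.0222*o^5 - 2.497*o^4 - 12.2708*o^3 + 16.6104*o^2 + 8.0416*o - 6.4064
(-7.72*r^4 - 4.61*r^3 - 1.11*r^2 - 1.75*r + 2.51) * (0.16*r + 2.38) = -1.2352*r^5 - 19.1112*r^4 - 11.1494*r^3 - 2.9218*r^2 - 3.7634*r + 5.9738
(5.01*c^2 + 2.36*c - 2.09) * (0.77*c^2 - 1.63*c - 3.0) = 3.8577*c^4 - 6.3491*c^3 - 20.4861*c^2 - 3.6733*c + 6.27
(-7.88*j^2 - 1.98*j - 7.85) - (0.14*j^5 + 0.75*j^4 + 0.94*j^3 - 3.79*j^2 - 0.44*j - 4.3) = -0.14*j^5 - 0.75*j^4 - 0.94*j^3 - 4.09*j^2 - 1.54*j - 3.55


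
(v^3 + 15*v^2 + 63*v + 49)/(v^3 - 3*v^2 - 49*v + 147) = (v^2 + 8*v + 7)/(v^2 - 10*v + 21)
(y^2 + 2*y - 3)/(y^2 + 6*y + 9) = (y - 1)/(y + 3)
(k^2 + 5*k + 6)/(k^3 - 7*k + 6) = (k + 2)/(k^2 - 3*k + 2)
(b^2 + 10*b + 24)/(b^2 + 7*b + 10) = (b^2 + 10*b + 24)/(b^2 + 7*b + 10)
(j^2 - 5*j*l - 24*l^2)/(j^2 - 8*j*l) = (j + 3*l)/j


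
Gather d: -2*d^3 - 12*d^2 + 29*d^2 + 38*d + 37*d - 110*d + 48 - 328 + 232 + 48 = -2*d^3 + 17*d^2 - 35*d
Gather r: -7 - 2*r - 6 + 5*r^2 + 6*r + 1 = 5*r^2 + 4*r - 12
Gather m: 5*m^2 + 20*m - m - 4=5*m^2 + 19*m - 4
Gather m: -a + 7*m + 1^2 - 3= -a + 7*m - 2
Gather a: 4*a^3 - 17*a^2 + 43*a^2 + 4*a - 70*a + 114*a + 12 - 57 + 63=4*a^3 + 26*a^2 + 48*a + 18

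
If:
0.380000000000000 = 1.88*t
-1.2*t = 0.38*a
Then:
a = -0.64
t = 0.20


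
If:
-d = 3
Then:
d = -3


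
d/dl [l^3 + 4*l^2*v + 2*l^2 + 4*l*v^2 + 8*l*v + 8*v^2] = 3*l^2 + 8*l*v + 4*l + 4*v^2 + 8*v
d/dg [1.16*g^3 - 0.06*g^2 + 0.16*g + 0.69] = 3.48*g^2 - 0.12*g + 0.16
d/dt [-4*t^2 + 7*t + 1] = 7 - 8*t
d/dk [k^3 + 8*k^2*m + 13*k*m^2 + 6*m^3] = 3*k^2 + 16*k*m + 13*m^2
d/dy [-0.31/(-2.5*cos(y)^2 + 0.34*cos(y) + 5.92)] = (1.55*cos(y) - 0.1054)*sin(y)/(-2.5*cos(y)^2 + 0.34*cos(y) + 5.92)^2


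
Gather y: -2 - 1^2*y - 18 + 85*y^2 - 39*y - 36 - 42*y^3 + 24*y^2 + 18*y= -42*y^3 + 109*y^2 - 22*y - 56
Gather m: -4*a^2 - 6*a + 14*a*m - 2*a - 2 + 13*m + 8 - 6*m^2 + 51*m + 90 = -4*a^2 - 8*a - 6*m^2 + m*(14*a + 64) + 96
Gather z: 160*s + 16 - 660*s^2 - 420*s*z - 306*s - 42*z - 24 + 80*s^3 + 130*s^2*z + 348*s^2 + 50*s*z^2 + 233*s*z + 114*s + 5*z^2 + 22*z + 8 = 80*s^3 - 312*s^2 - 32*s + z^2*(50*s + 5) + z*(130*s^2 - 187*s - 20)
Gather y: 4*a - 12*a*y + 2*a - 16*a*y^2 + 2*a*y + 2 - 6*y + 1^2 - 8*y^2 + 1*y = 6*a + y^2*(-16*a - 8) + y*(-10*a - 5) + 3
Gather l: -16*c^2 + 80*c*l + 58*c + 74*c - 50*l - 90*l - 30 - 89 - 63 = -16*c^2 + 132*c + l*(80*c - 140) - 182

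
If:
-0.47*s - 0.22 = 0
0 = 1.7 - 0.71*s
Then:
No Solution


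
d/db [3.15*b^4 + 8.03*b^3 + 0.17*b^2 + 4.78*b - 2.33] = 12.6*b^3 + 24.09*b^2 + 0.34*b + 4.78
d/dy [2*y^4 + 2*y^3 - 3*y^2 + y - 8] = 8*y^3 + 6*y^2 - 6*y + 1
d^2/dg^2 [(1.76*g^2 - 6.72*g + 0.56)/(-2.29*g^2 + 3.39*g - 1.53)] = (43.154592*g^3 + 19.3788959999999*g^2 - 115.185168*g + 52.522272)/(12.008989*g^6 - 53.332497*g^5 + 103.021146*g^4 - 110.223477*g^3 + 68.830722*g^2 - 23.806953*g + 3.581577)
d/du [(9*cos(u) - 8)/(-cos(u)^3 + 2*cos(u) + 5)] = 4*(-220*sin(u) - 18*sin(2*u) + 24*sin(3*u) - 9*sin(4*u))/(5*cos(u) - cos(3*u) + 20)^2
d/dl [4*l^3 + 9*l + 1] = 12*l^2 + 9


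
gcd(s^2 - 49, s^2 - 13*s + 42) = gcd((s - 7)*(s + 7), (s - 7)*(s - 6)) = s - 7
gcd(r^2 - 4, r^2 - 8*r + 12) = r - 2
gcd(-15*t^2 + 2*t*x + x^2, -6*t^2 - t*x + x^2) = -3*t + x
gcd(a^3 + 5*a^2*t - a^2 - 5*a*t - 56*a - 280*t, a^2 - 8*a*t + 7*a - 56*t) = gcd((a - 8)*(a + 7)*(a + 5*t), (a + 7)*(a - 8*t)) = a + 7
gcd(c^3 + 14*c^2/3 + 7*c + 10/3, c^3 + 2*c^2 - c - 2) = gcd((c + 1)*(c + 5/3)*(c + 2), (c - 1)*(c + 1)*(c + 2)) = c^2 + 3*c + 2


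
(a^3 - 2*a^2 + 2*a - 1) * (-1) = -a^3 + 2*a^2 - 2*a + 1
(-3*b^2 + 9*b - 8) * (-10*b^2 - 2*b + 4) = 30*b^4 - 84*b^3 + 50*b^2 + 52*b - 32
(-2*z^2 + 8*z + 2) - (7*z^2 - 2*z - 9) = -9*z^2 + 10*z + 11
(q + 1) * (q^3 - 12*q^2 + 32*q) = q^4 - 11*q^3 + 20*q^2 + 32*q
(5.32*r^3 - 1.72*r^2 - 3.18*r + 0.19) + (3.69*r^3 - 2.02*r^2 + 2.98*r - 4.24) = 9.01*r^3 - 3.74*r^2 - 0.2*r - 4.05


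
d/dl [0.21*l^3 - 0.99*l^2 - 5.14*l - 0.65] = 0.63*l^2 - 1.98*l - 5.14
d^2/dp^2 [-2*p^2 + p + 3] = -4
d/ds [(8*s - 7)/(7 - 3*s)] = 35/(3*s - 7)^2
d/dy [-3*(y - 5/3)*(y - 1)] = 8 - 6*y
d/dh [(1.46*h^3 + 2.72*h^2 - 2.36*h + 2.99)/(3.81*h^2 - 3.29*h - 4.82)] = (5.5626*h^4 - 9.6068*h^3 - 21.0688*h^2 - 49.0046*h + 21.2123)/(14.5161*h^4 - 25.0698*h^3 - 25.9043*h^2 + 31.7156*h + 23.2324)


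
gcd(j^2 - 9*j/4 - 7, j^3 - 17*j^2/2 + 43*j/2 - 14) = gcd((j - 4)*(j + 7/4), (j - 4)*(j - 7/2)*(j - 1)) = j - 4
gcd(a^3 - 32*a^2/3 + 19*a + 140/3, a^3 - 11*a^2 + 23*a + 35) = a^2 - 12*a + 35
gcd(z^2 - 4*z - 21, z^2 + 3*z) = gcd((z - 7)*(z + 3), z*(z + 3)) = z + 3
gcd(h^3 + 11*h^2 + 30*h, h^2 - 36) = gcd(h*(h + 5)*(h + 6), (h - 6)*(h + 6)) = h + 6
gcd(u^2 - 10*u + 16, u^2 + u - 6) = u - 2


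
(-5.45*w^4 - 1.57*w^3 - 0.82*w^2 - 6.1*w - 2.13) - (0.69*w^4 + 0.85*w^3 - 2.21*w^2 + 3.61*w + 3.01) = -6.14*w^4 - 2.42*w^3 + 1.39*w^2 - 9.71*w - 5.14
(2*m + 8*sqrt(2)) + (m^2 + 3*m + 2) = m^2 + 5*m + 2 + 8*sqrt(2)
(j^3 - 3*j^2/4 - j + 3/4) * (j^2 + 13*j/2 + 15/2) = j^5 + 23*j^4/4 + 13*j^3/8 - 91*j^2/8 - 21*j/8 + 45/8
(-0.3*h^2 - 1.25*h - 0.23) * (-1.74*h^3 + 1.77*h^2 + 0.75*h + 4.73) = 0.522*h^5 + 1.644*h^4 - 2.0373*h^3 - 2.7636*h^2 - 6.085*h - 1.0879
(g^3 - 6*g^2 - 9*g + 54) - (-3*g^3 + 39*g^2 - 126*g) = 4*g^3 - 45*g^2 + 117*g + 54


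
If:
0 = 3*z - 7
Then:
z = 7/3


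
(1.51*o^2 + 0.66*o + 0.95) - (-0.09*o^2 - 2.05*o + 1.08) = 1.6*o^2 + 2.71*o - 0.13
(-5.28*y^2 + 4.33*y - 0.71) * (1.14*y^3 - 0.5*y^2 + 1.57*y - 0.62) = -6.0192*y^5 + 7.5762*y^4 - 11.264*y^3 + 10.4267*y^2 - 3.7993*y + 0.4402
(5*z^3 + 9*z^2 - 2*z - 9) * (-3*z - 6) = -15*z^4 - 57*z^3 - 48*z^2 + 39*z + 54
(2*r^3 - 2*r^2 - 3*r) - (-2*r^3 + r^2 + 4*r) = 4*r^3 - 3*r^2 - 7*r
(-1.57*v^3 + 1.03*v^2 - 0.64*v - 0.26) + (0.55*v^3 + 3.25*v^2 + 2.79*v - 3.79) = -1.02*v^3 + 4.28*v^2 + 2.15*v - 4.05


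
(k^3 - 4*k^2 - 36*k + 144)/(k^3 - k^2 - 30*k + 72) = (k - 6)/(k - 3)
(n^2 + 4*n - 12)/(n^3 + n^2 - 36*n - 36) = (n - 2)/(n^2 - 5*n - 6)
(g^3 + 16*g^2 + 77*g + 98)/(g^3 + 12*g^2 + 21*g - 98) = (g + 2)/(g - 2)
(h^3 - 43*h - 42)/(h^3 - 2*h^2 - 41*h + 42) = (h + 1)/(h - 1)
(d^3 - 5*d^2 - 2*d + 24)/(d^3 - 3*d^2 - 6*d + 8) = (d - 3)/(d - 1)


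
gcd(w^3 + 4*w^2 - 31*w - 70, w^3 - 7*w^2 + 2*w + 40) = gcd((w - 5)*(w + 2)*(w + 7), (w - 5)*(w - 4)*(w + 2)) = w^2 - 3*w - 10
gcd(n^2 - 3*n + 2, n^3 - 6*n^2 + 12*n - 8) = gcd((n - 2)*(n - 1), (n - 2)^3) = n - 2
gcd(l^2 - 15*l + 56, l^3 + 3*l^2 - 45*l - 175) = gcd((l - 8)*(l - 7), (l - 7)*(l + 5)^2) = l - 7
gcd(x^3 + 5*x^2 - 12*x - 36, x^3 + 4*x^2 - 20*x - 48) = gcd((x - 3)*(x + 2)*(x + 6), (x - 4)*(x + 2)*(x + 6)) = x^2 + 8*x + 12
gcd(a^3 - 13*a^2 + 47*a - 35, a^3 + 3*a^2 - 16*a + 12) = a - 1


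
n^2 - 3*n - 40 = (n - 8)*(n + 5)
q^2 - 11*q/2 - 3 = (q - 6)*(q + 1/2)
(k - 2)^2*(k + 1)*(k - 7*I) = k^4 - 3*k^3 - 7*I*k^3 + 21*I*k^2 + 4*k - 28*I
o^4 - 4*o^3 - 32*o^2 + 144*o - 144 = (o - 6)*(o - 2)^2*(o + 6)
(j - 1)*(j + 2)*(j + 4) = j^3 + 5*j^2 + 2*j - 8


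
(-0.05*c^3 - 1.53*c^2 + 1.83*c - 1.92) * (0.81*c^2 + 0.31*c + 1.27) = -0.0405*c^5 - 1.2548*c^4 + 0.9445*c^3 - 2.931*c^2 + 1.7289*c - 2.4384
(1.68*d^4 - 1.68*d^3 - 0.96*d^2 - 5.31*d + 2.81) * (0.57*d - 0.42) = 0.9576*d^5 - 1.6632*d^4 + 0.1584*d^3 - 2.6235*d^2 + 3.8319*d - 1.1802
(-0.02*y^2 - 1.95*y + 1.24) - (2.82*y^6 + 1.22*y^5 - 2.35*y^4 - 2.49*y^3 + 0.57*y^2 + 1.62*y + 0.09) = -2.82*y^6 - 1.22*y^5 + 2.35*y^4 + 2.49*y^3 - 0.59*y^2 - 3.57*y + 1.15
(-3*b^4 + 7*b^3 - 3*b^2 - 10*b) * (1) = -3*b^4 + 7*b^3 - 3*b^2 - 10*b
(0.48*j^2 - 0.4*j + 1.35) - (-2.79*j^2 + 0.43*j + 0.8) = 3.27*j^2 - 0.83*j + 0.55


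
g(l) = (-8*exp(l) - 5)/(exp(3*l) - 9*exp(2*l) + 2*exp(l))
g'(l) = (-8*exp(l) - 5)*(-3*exp(3*l) + 18*exp(2*l) - 2*exp(l))/(exp(3*l) - 9*exp(2*l) + 2*exp(l))^2 - 8*exp(l)/(exp(3*l) - 9*exp(2*l) + 2*exp(l)) = (16*exp(3*l) - 57*exp(2*l) - 90*exp(l) + 10)*exp(-l)/(exp(4*l) - 18*exp(3*l) + 85*exp(2*l) - 36*exp(l) + 4)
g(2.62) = -0.12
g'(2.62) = 0.48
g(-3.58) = -107.07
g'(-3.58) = 87.25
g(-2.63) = -57.04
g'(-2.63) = 24.30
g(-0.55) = 5.83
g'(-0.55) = -12.26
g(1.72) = 0.52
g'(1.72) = 0.32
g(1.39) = 0.51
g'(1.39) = -0.18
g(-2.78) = -61.29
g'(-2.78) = 32.41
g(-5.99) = -1013.96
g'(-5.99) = 998.36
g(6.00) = 0.00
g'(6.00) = 0.00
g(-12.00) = -406902.23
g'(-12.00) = 406886.98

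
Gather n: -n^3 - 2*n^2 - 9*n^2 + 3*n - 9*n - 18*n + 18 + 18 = -n^3 - 11*n^2 - 24*n + 36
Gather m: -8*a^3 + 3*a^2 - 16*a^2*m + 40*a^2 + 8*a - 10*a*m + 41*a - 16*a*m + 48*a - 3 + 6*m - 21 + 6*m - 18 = -8*a^3 + 43*a^2 + 97*a + m*(-16*a^2 - 26*a + 12) - 42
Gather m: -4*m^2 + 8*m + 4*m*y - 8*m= -4*m^2 + 4*m*y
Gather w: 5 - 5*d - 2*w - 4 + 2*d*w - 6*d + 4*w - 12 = -11*d + w*(2*d + 2) - 11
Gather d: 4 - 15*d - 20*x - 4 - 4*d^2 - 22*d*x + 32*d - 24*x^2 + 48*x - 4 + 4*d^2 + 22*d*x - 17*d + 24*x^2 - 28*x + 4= 0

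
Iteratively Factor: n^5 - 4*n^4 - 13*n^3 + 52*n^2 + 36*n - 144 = (n + 2)*(n^4 - 6*n^3 - n^2 + 54*n - 72) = (n - 2)*(n + 2)*(n^3 - 4*n^2 - 9*n + 36) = (n - 2)*(n + 2)*(n + 3)*(n^2 - 7*n + 12) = (n - 4)*(n - 2)*(n + 2)*(n + 3)*(n - 3)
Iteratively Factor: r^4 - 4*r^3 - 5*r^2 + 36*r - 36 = (r + 3)*(r^3 - 7*r^2 + 16*r - 12) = (r - 2)*(r + 3)*(r^2 - 5*r + 6) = (r - 3)*(r - 2)*(r + 3)*(r - 2)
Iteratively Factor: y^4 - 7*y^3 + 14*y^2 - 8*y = (y - 4)*(y^3 - 3*y^2 + 2*y) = (y - 4)*(y - 1)*(y^2 - 2*y) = y*(y - 4)*(y - 1)*(y - 2)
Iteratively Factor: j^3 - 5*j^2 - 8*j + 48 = (j - 4)*(j^2 - j - 12) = (j - 4)*(j + 3)*(j - 4)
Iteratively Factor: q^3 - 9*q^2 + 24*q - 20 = (q - 2)*(q^2 - 7*q + 10) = (q - 2)^2*(q - 5)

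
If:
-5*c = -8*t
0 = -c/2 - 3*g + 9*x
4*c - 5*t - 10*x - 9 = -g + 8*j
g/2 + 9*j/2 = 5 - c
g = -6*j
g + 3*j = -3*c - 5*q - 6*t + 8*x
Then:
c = 792/265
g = -2132/265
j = 1066/795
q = -5768/795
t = 99/53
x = -400/159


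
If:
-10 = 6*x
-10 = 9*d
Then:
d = -10/9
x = -5/3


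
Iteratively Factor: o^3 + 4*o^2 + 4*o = (o + 2)*(o^2 + 2*o) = (o + 2)^2*(o)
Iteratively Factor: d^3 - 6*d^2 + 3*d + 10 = (d - 2)*(d^2 - 4*d - 5) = (d - 5)*(d - 2)*(d + 1)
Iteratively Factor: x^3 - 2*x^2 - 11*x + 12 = (x - 4)*(x^2 + 2*x - 3) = (x - 4)*(x + 3)*(x - 1)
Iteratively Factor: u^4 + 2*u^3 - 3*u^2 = (u)*(u^3 + 2*u^2 - 3*u) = u^2*(u^2 + 2*u - 3) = u^2*(u + 3)*(u - 1)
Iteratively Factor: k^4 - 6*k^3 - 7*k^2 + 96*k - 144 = (k + 4)*(k^3 - 10*k^2 + 33*k - 36) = (k - 4)*(k + 4)*(k^2 - 6*k + 9) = (k - 4)*(k - 3)*(k + 4)*(k - 3)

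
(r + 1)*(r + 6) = r^2 + 7*r + 6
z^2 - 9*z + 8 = (z - 8)*(z - 1)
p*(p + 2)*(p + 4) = p^3 + 6*p^2 + 8*p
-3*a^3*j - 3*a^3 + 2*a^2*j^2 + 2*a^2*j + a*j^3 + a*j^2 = (-a + j)*(3*a + j)*(a*j + a)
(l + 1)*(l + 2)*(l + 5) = l^3 + 8*l^2 + 17*l + 10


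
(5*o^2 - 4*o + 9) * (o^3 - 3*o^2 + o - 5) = 5*o^5 - 19*o^4 + 26*o^3 - 56*o^2 + 29*o - 45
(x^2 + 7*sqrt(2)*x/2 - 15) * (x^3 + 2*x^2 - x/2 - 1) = x^5 + 2*x^4 + 7*sqrt(2)*x^4/2 - 31*x^3/2 + 7*sqrt(2)*x^3 - 31*x^2 - 7*sqrt(2)*x^2/4 - 7*sqrt(2)*x/2 + 15*x/2 + 15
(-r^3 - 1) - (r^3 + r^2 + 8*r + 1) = -2*r^3 - r^2 - 8*r - 2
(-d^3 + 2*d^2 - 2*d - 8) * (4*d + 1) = -4*d^4 + 7*d^3 - 6*d^2 - 34*d - 8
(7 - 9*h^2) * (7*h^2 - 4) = -63*h^4 + 85*h^2 - 28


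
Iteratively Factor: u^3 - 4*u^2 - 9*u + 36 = (u - 3)*(u^2 - u - 12) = (u - 4)*(u - 3)*(u + 3)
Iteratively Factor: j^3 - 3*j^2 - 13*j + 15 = (j + 3)*(j^2 - 6*j + 5) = (j - 1)*(j + 3)*(j - 5)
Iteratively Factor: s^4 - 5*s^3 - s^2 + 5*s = (s + 1)*(s^3 - 6*s^2 + 5*s) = (s - 5)*(s + 1)*(s^2 - s) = (s - 5)*(s - 1)*(s + 1)*(s)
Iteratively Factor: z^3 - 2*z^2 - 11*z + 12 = (z - 4)*(z^2 + 2*z - 3) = (z - 4)*(z - 1)*(z + 3)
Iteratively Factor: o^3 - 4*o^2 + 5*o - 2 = (o - 1)*(o^2 - 3*o + 2) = (o - 1)^2*(o - 2)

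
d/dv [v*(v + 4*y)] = 2*v + 4*y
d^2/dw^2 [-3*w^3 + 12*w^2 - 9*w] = 24 - 18*w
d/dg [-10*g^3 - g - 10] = -30*g^2 - 1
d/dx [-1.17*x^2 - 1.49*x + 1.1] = -2.34*x - 1.49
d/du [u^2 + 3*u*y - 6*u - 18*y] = 2*u + 3*y - 6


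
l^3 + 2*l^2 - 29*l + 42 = (l - 3)*(l - 2)*(l + 7)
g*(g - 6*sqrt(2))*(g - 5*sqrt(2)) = g^3 - 11*sqrt(2)*g^2 + 60*g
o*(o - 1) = o^2 - o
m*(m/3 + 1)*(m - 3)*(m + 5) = m^4/3 + 5*m^3/3 - 3*m^2 - 15*m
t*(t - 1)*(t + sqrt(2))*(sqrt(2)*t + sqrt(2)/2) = sqrt(2)*t^4 - sqrt(2)*t^3/2 + 2*t^3 - t^2 - sqrt(2)*t^2/2 - t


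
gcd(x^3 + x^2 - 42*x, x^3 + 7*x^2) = x^2 + 7*x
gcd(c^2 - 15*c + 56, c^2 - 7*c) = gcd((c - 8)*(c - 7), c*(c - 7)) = c - 7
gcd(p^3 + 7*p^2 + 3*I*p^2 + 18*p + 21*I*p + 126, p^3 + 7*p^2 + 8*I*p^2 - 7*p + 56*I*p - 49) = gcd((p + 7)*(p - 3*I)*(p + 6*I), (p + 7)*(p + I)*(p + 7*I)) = p + 7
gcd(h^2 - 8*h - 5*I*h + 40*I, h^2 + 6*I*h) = 1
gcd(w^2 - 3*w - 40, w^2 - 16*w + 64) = w - 8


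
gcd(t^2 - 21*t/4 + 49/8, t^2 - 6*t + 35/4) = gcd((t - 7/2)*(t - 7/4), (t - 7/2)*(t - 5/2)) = t - 7/2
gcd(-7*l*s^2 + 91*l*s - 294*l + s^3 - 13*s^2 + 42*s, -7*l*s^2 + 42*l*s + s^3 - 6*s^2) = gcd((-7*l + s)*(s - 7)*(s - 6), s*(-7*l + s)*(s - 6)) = -7*l*s + 42*l + s^2 - 6*s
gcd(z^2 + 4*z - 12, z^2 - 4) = z - 2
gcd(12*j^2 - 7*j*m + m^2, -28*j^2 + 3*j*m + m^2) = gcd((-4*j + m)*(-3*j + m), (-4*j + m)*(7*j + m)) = 4*j - m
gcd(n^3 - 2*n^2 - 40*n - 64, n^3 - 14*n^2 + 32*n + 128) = n^2 - 6*n - 16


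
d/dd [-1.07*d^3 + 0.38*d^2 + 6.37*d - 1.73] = -3.21*d^2 + 0.76*d + 6.37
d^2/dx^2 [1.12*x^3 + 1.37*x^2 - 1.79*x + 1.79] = 6.72*x + 2.74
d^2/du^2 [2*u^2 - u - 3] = 4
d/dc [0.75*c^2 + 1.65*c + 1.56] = 1.5*c + 1.65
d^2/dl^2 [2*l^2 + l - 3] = 4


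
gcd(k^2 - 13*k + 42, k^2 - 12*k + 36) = k - 6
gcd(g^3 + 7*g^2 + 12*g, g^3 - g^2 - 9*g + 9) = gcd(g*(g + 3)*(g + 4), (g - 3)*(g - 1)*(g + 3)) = g + 3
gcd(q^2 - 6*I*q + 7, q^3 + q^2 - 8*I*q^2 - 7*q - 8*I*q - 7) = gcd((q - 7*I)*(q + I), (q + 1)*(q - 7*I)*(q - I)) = q - 7*I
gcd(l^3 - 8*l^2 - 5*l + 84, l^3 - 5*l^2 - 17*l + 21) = l^2 - 4*l - 21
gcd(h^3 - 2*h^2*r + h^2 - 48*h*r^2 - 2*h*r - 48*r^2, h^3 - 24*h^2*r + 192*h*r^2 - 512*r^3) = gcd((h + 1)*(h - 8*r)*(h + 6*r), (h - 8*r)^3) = -h + 8*r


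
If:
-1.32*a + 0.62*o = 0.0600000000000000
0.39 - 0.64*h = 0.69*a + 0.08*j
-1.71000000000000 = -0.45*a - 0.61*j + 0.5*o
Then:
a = 0.46969696969697*o - 0.0454545454545455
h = 0.303779340536513 - 0.565538841281669*o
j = 0.47317436661699*o + 2.83681073025335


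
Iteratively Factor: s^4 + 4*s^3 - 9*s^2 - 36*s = (s + 4)*(s^3 - 9*s) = (s + 3)*(s + 4)*(s^2 - 3*s) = s*(s + 3)*(s + 4)*(s - 3)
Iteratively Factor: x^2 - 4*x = (x)*(x - 4)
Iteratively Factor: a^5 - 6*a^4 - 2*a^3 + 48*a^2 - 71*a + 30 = (a - 5)*(a^4 - a^3 - 7*a^2 + 13*a - 6) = (a - 5)*(a - 2)*(a^3 + a^2 - 5*a + 3) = (a - 5)*(a - 2)*(a + 3)*(a^2 - 2*a + 1) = (a - 5)*(a - 2)*(a - 1)*(a + 3)*(a - 1)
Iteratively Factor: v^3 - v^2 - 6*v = (v - 3)*(v^2 + 2*v) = v*(v - 3)*(v + 2)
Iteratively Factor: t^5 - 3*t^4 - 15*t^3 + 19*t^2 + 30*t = (t - 2)*(t^4 - t^3 - 17*t^2 - 15*t) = (t - 2)*(t + 3)*(t^3 - 4*t^2 - 5*t) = (t - 2)*(t + 1)*(t + 3)*(t^2 - 5*t) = (t - 5)*(t - 2)*(t + 1)*(t + 3)*(t)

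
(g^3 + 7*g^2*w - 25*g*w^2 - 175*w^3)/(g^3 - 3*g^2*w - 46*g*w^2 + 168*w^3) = (g^2 - 25*w^2)/(g^2 - 10*g*w + 24*w^2)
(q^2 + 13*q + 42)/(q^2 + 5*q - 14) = (q + 6)/(q - 2)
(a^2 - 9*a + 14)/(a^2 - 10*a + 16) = (a - 7)/(a - 8)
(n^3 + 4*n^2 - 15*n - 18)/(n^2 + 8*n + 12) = (n^2 - 2*n - 3)/(n + 2)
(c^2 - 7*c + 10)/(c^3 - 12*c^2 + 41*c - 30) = (c - 2)/(c^2 - 7*c + 6)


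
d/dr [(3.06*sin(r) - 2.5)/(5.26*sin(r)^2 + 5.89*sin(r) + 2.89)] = (-16.0956*sin(r)^2 + 26.3*sin(r) + 23.5684)*cos(r)/(27.6676*sin(r)^4 + 61.9628*sin(r)^3 + 65.0949*sin(r)^2 + 34.0442*sin(r) + 8.3521)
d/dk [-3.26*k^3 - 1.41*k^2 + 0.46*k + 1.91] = -9.78*k^2 - 2.82*k + 0.46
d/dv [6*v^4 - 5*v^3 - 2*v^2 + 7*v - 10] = 24*v^3 - 15*v^2 - 4*v + 7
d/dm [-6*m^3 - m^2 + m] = -18*m^2 - 2*m + 1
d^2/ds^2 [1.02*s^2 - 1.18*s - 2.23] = 2.04000000000000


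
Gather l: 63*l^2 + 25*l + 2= 63*l^2 + 25*l + 2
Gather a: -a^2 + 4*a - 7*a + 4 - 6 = -a^2 - 3*a - 2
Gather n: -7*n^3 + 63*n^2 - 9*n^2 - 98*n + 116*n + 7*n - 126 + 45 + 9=-7*n^3 + 54*n^2 + 25*n - 72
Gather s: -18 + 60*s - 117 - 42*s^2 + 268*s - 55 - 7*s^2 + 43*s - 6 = -49*s^2 + 371*s - 196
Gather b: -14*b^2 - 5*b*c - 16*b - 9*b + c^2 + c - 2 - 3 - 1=-14*b^2 + b*(-5*c - 25) + c^2 + c - 6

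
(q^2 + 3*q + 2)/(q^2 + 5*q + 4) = (q + 2)/(q + 4)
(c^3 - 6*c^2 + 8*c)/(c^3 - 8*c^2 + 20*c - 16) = c/(c - 2)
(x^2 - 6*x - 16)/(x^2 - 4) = (x - 8)/(x - 2)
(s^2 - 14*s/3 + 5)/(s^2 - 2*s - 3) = (s - 5/3)/(s + 1)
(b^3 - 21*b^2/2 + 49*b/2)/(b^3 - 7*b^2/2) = (b - 7)/b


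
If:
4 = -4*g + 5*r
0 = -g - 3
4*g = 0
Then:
No Solution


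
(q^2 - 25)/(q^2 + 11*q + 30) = (q - 5)/(q + 6)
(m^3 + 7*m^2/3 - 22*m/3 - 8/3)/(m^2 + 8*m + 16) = (3*m^2 - 5*m - 2)/(3*(m + 4))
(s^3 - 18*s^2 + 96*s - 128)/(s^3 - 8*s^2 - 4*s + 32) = (s - 8)/(s + 2)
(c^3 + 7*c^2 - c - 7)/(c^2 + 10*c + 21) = (c^2 - 1)/(c + 3)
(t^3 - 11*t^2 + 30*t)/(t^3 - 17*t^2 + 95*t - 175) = t*(t - 6)/(t^2 - 12*t + 35)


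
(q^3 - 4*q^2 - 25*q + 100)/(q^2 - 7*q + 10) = (q^2 + q - 20)/(q - 2)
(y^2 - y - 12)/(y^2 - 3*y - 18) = (y - 4)/(y - 6)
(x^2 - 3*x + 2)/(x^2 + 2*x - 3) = (x - 2)/(x + 3)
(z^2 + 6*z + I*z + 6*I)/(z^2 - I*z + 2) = (z + 6)/(z - 2*I)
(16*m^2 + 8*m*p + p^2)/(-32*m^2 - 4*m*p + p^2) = (4*m + p)/(-8*m + p)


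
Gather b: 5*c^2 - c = 5*c^2 - c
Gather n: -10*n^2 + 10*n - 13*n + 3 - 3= -10*n^2 - 3*n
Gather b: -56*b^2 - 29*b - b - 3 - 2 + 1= -56*b^2 - 30*b - 4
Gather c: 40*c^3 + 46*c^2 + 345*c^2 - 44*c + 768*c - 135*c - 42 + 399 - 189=40*c^3 + 391*c^2 + 589*c + 168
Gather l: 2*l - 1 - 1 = 2*l - 2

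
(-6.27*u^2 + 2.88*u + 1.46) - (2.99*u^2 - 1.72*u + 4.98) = -9.26*u^2 + 4.6*u - 3.52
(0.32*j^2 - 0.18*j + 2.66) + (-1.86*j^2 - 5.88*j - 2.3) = -1.54*j^2 - 6.06*j + 0.36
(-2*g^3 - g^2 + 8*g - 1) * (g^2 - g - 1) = -2*g^5 + g^4 + 11*g^3 - 8*g^2 - 7*g + 1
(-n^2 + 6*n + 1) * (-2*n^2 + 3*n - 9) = 2*n^4 - 15*n^3 + 25*n^2 - 51*n - 9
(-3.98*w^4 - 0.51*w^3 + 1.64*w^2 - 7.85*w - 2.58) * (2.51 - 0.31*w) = 1.2338*w^5 - 9.8317*w^4 - 1.7885*w^3 + 6.5499*w^2 - 18.9037*w - 6.4758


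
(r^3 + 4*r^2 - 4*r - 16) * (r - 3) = r^4 + r^3 - 16*r^2 - 4*r + 48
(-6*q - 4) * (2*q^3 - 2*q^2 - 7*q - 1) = -12*q^4 + 4*q^3 + 50*q^2 + 34*q + 4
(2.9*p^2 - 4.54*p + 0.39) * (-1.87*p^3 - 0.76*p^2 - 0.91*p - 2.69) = -5.423*p^5 + 6.2858*p^4 + 0.0821000000000005*p^3 - 3.966*p^2 + 11.8577*p - 1.0491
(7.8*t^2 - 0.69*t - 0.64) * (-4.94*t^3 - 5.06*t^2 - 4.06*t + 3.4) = -38.532*t^5 - 36.0594*t^4 - 25.015*t^3 + 32.5598*t^2 + 0.2524*t - 2.176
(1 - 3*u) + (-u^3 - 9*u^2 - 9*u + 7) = -u^3 - 9*u^2 - 12*u + 8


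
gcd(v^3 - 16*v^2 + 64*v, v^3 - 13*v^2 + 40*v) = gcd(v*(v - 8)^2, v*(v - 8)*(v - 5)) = v^2 - 8*v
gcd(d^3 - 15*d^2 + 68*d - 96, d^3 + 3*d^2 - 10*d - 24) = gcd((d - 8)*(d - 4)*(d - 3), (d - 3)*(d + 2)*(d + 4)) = d - 3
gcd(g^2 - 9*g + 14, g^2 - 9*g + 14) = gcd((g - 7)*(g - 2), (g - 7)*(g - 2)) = g^2 - 9*g + 14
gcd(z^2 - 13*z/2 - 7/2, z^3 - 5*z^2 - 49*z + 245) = z - 7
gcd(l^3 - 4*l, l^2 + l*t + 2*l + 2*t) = l + 2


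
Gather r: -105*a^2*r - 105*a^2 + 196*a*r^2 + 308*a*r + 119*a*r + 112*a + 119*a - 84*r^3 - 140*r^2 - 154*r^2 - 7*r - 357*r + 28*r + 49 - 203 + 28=-105*a^2 + 231*a - 84*r^3 + r^2*(196*a - 294) + r*(-105*a^2 + 427*a - 336) - 126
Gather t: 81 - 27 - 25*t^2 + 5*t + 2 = -25*t^2 + 5*t + 56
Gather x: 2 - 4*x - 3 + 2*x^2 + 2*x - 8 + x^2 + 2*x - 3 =3*x^2 - 12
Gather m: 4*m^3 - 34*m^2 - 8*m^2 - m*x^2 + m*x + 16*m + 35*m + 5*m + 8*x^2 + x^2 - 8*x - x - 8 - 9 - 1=4*m^3 - 42*m^2 + m*(-x^2 + x + 56) + 9*x^2 - 9*x - 18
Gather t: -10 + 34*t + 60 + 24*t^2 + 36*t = 24*t^2 + 70*t + 50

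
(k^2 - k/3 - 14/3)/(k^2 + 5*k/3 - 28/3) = (k + 2)/(k + 4)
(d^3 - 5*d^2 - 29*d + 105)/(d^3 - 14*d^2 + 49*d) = (d^2 + 2*d - 15)/(d*(d - 7))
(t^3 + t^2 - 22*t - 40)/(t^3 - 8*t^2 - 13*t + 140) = (t + 2)/(t - 7)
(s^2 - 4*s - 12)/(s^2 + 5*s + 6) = (s - 6)/(s + 3)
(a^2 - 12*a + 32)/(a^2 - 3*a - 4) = (a - 8)/(a + 1)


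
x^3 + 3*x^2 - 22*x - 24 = (x - 4)*(x + 1)*(x + 6)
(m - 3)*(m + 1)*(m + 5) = m^3 + 3*m^2 - 13*m - 15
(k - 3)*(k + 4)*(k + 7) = k^3 + 8*k^2 - 5*k - 84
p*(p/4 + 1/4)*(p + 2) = p^3/4 + 3*p^2/4 + p/2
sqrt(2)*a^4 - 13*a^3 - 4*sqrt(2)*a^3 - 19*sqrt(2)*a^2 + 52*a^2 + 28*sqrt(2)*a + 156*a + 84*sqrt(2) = (a - 6)*(a + 2)*(a - 7*sqrt(2))*(sqrt(2)*a + 1)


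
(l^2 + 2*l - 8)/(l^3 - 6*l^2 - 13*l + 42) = (l + 4)/(l^2 - 4*l - 21)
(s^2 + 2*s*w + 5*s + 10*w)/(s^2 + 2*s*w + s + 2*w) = (s + 5)/(s + 1)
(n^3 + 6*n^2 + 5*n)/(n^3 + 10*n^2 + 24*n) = (n^2 + 6*n + 5)/(n^2 + 10*n + 24)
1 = 1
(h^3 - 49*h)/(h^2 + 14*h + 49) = h*(h - 7)/(h + 7)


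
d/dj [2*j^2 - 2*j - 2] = 4*j - 2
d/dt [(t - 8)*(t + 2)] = 2*t - 6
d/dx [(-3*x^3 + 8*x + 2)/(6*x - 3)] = (-4*x^3 + 3*x^2 - 4)/(4*x^2 - 4*x + 1)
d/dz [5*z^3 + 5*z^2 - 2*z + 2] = 15*z^2 + 10*z - 2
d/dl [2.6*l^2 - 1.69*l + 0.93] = 5.2*l - 1.69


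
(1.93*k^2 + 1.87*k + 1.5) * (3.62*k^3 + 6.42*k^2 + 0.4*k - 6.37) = 6.9866*k^5 + 19.16*k^4 + 18.2074*k^3 - 1.9161*k^2 - 11.3119*k - 9.555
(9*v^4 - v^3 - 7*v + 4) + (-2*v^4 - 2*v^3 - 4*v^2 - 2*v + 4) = 7*v^4 - 3*v^3 - 4*v^2 - 9*v + 8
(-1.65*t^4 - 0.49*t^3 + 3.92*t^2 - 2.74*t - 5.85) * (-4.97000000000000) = 8.2005*t^4 + 2.4353*t^3 - 19.4824*t^2 + 13.6178*t + 29.0745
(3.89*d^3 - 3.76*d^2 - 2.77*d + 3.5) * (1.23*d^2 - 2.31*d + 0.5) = 4.7847*d^5 - 13.6107*d^4 + 7.2235*d^3 + 8.8237*d^2 - 9.47*d + 1.75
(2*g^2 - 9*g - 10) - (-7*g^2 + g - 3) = 9*g^2 - 10*g - 7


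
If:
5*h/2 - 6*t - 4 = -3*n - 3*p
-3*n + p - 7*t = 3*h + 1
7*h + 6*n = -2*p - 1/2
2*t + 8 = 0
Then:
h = -5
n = 79/8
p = -99/8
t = -4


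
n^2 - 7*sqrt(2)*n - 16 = (n - 8*sqrt(2))*(n + sqrt(2))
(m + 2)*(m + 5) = m^2 + 7*m + 10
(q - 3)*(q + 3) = q^2 - 9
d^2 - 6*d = d*(d - 6)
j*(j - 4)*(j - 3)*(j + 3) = j^4 - 4*j^3 - 9*j^2 + 36*j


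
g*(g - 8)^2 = g^3 - 16*g^2 + 64*g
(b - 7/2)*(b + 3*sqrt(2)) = b^2 - 7*b/2 + 3*sqrt(2)*b - 21*sqrt(2)/2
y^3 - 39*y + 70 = (y - 5)*(y - 2)*(y + 7)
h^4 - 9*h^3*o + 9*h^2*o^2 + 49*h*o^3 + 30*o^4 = (h - 6*o)*(h - 5*o)*(h + o)^2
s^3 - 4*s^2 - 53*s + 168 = (s - 8)*(s - 3)*(s + 7)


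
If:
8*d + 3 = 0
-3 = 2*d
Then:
No Solution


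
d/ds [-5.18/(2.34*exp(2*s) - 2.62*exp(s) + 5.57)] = (24.2424*exp(s) - 13.5716)*exp(s)/(2.34*exp(2*s) - 2.62*exp(s) + 5.57)^2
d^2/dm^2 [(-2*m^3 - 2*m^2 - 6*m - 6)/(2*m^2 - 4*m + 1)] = 4*(-34*m^3 - 18*m^2 + 87*m - 55)/(8*m^6 - 48*m^5 + 108*m^4 - 112*m^3 + 54*m^2 - 12*m + 1)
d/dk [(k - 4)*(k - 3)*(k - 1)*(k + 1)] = 4*k^3 - 21*k^2 + 22*k + 7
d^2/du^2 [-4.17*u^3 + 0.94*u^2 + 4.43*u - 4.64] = 1.88 - 25.02*u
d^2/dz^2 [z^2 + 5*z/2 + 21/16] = 2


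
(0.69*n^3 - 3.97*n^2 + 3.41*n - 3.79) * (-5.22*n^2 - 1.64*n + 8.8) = -3.6018*n^5 + 19.5918*n^4 - 5.2174*n^3 - 20.7446*n^2 + 36.2236*n - 33.352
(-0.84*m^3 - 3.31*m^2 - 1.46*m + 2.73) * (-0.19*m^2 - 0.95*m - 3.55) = 0.1596*m^5 + 1.4269*m^4 + 6.4039*m^3 + 12.6188*m^2 + 2.5895*m - 9.6915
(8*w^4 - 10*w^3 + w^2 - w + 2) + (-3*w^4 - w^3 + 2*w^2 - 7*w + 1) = 5*w^4 - 11*w^3 + 3*w^2 - 8*w + 3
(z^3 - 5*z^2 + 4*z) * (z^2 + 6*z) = z^5 + z^4 - 26*z^3 + 24*z^2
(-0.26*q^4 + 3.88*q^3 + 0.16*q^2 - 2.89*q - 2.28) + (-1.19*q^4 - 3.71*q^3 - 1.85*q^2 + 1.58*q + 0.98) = -1.45*q^4 + 0.17*q^3 - 1.69*q^2 - 1.31*q - 1.3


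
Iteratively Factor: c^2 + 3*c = (c + 3)*(c)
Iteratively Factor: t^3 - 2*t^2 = (t)*(t^2 - 2*t) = t*(t - 2)*(t)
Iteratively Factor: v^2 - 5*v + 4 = (v - 4)*(v - 1)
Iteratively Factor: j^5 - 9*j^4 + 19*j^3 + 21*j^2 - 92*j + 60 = (j - 5)*(j^4 - 4*j^3 - j^2 + 16*j - 12) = (j - 5)*(j - 3)*(j^3 - j^2 - 4*j + 4) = (j - 5)*(j - 3)*(j - 2)*(j^2 + j - 2) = (j - 5)*(j - 3)*(j - 2)*(j + 2)*(j - 1)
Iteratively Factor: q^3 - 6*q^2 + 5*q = (q - 1)*(q^2 - 5*q) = (q - 5)*(q - 1)*(q)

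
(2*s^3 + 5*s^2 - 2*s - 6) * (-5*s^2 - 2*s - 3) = -10*s^5 - 29*s^4 - 6*s^3 + 19*s^2 + 18*s + 18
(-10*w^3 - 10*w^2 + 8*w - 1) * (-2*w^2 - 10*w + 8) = 20*w^5 + 120*w^4 + 4*w^3 - 158*w^2 + 74*w - 8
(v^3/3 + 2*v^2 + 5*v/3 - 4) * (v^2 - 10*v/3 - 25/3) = v^5/3 + 8*v^4/9 - 70*v^3/9 - 236*v^2/9 - 5*v/9 + 100/3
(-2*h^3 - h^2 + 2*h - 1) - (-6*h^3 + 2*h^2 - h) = 4*h^3 - 3*h^2 + 3*h - 1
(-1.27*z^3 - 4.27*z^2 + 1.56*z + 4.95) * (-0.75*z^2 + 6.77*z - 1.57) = 0.9525*z^5 - 5.3954*z^4 - 28.084*z^3 + 13.5526*z^2 + 31.0623*z - 7.7715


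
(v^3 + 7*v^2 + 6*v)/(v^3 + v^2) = (v + 6)/v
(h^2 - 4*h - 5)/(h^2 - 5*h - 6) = (h - 5)/(h - 6)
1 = 1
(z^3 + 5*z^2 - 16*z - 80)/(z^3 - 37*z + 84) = (z^2 + 9*z + 20)/(z^2 + 4*z - 21)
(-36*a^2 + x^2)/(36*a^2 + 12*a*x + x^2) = (-6*a + x)/(6*a + x)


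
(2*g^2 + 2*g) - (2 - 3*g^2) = 5*g^2 + 2*g - 2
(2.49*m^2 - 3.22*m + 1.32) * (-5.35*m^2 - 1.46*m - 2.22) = -13.3215*m^4 + 13.5916*m^3 - 7.8886*m^2 + 5.2212*m - 2.9304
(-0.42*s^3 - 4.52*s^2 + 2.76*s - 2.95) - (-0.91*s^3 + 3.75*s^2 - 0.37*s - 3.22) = 0.49*s^3 - 8.27*s^2 + 3.13*s + 0.27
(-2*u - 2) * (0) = 0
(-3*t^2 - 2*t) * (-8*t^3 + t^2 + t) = 24*t^5 + 13*t^4 - 5*t^3 - 2*t^2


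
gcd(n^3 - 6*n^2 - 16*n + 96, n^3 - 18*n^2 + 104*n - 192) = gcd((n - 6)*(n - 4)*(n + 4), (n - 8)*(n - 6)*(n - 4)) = n^2 - 10*n + 24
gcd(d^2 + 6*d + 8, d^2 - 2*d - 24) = d + 4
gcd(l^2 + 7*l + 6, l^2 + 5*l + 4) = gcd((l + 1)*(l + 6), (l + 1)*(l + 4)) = l + 1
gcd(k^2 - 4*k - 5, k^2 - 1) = k + 1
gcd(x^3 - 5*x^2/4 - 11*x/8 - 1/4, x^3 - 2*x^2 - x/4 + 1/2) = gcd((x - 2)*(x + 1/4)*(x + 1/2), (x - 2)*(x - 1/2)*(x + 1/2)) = x^2 - 3*x/2 - 1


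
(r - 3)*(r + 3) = r^2 - 9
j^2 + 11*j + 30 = (j + 5)*(j + 6)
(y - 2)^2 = y^2 - 4*y + 4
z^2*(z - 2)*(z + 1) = z^4 - z^3 - 2*z^2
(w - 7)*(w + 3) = w^2 - 4*w - 21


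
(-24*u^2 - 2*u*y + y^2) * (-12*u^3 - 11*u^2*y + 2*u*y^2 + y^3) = 288*u^5 + 288*u^4*y - 38*u^3*y^2 - 39*u^2*y^3 + y^5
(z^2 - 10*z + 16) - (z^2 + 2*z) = 16 - 12*z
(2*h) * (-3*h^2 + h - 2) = -6*h^3 + 2*h^2 - 4*h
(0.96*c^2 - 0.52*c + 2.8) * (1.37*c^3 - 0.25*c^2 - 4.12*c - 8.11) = 1.3152*c^5 - 0.9524*c^4 + 0.0107999999999998*c^3 - 6.3432*c^2 - 7.3188*c - 22.708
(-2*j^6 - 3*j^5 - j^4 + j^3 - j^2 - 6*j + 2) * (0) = 0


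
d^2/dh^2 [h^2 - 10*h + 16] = 2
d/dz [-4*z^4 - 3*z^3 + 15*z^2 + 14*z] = -16*z^3 - 9*z^2 + 30*z + 14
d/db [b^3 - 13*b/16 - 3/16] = 3*b^2 - 13/16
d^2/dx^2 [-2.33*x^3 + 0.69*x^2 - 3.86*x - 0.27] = 1.38 - 13.98*x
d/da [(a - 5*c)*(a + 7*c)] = 2*a + 2*c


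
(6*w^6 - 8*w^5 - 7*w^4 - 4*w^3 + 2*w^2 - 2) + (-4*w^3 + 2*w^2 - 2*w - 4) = 6*w^6 - 8*w^5 - 7*w^4 - 8*w^3 + 4*w^2 - 2*w - 6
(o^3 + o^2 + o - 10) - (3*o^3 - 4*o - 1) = -2*o^3 + o^2 + 5*o - 9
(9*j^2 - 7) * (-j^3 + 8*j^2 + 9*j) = -9*j^5 + 72*j^4 + 88*j^3 - 56*j^2 - 63*j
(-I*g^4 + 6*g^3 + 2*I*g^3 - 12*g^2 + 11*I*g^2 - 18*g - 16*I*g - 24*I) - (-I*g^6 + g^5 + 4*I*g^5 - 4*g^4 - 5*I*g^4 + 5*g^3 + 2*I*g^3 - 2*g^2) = I*g^6 - g^5 - 4*I*g^5 + 4*g^4 + 4*I*g^4 + g^3 - 10*g^2 + 11*I*g^2 - 18*g - 16*I*g - 24*I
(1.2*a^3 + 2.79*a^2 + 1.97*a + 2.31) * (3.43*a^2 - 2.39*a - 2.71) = 4.116*a^5 + 6.7017*a^4 - 3.163*a^3 - 4.3459*a^2 - 10.8596*a - 6.2601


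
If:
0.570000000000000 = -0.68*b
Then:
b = -0.84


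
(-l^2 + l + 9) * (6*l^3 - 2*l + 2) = -6*l^5 + 6*l^4 + 56*l^3 - 4*l^2 - 16*l + 18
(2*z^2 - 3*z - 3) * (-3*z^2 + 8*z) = -6*z^4 + 25*z^3 - 15*z^2 - 24*z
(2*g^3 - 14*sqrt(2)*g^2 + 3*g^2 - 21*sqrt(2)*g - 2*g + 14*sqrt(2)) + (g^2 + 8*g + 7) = 2*g^3 - 14*sqrt(2)*g^2 + 4*g^2 - 21*sqrt(2)*g + 6*g + 7 + 14*sqrt(2)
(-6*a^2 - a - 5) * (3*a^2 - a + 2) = -18*a^4 + 3*a^3 - 26*a^2 + 3*a - 10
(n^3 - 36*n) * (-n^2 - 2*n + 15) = -n^5 - 2*n^4 + 51*n^3 + 72*n^2 - 540*n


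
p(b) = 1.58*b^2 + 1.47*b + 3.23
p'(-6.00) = -17.49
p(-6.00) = 51.29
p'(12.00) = 39.39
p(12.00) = 248.39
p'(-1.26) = -2.51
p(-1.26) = 3.89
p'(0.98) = 4.57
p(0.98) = 6.19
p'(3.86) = 13.67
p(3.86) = 32.45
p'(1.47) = 6.12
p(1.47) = 8.81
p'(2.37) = 8.96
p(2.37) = 15.59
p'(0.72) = 3.75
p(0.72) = 5.11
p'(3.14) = 11.39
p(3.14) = 23.42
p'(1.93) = 7.57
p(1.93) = 11.95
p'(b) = 3.16*b + 1.47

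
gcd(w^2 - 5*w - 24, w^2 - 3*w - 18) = w + 3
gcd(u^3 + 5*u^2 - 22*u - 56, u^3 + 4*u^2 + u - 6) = u + 2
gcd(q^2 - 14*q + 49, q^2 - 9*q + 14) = q - 7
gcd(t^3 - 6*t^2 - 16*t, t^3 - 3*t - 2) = 1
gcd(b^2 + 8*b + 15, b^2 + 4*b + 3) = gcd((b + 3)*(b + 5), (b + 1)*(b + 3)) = b + 3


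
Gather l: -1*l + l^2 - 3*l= l^2 - 4*l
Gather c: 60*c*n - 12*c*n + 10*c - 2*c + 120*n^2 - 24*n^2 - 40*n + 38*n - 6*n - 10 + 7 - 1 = c*(48*n + 8) + 96*n^2 - 8*n - 4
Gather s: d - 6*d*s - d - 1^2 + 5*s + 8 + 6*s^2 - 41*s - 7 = 6*s^2 + s*(-6*d - 36)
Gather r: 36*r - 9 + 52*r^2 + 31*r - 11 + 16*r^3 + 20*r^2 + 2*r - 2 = 16*r^3 + 72*r^2 + 69*r - 22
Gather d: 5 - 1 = 4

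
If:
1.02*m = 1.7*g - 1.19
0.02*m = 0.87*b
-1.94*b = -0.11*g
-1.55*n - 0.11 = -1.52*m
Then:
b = -0.08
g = -1.46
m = -3.60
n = -3.60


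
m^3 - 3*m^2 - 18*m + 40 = (m - 5)*(m - 2)*(m + 4)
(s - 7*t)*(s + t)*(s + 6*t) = s^3 - 43*s*t^2 - 42*t^3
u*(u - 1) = u^2 - u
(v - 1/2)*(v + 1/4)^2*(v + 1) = v^4 + v^3 - 3*v^2/16 - 7*v/32 - 1/32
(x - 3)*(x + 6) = x^2 + 3*x - 18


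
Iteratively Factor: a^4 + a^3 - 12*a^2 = (a)*(a^3 + a^2 - 12*a) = a*(a - 3)*(a^2 + 4*a) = a^2*(a - 3)*(a + 4)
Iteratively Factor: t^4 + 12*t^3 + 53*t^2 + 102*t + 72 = (t + 2)*(t^3 + 10*t^2 + 33*t + 36) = (t + 2)*(t + 4)*(t^2 + 6*t + 9) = (t + 2)*(t + 3)*(t + 4)*(t + 3)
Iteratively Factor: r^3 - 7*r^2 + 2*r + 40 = (r - 5)*(r^2 - 2*r - 8) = (r - 5)*(r - 4)*(r + 2)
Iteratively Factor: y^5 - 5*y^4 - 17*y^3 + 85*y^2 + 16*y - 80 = (y - 5)*(y^4 - 17*y^2 + 16) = (y - 5)*(y - 4)*(y^3 + 4*y^2 - y - 4) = (y - 5)*(y - 4)*(y + 1)*(y^2 + 3*y - 4) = (y - 5)*(y - 4)*(y - 1)*(y + 1)*(y + 4)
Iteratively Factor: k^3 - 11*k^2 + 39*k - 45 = (k - 3)*(k^2 - 8*k + 15) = (k - 5)*(k - 3)*(k - 3)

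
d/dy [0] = 0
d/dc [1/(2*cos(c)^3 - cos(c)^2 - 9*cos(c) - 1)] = 4*(6*cos(c)^2 - 2*cos(c) - 9)*sin(c)/(15*cos(c) + cos(2*c) - cos(3*c) + 3)^2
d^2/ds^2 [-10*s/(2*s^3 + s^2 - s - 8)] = 20*(-s*(6*s^2 + 2*s - 1)^2 + (6*s^2 + s*(6*s + 1) + 2*s - 1)*(2*s^3 + s^2 - s - 8))/(2*s^3 + s^2 - s - 8)^3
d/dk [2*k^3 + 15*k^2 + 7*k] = 6*k^2 + 30*k + 7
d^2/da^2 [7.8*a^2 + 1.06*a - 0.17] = 15.6000000000000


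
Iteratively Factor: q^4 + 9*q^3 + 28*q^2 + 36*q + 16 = (q + 2)*(q^3 + 7*q^2 + 14*q + 8) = (q + 2)*(q + 4)*(q^2 + 3*q + 2) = (q + 1)*(q + 2)*(q + 4)*(q + 2)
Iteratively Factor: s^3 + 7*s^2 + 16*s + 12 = (s + 2)*(s^2 + 5*s + 6) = (s + 2)*(s + 3)*(s + 2)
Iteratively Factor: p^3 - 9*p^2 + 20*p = (p - 5)*(p^2 - 4*p) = p*(p - 5)*(p - 4)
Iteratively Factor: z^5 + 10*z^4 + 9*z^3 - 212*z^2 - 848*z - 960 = (z + 4)*(z^4 + 6*z^3 - 15*z^2 - 152*z - 240) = (z - 5)*(z + 4)*(z^3 + 11*z^2 + 40*z + 48) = (z - 5)*(z + 3)*(z + 4)*(z^2 + 8*z + 16) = (z - 5)*(z + 3)*(z + 4)^2*(z + 4)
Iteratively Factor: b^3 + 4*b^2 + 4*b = (b)*(b^2 + 4*b + 4) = b*(b + 2)*(b + 2)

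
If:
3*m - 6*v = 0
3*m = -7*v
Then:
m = 0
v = 0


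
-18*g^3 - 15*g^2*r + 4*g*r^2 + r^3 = (-3*g + r)*(g + r)*(6*g + r)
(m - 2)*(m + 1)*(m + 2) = m^3 + m^2 - 4*m - 4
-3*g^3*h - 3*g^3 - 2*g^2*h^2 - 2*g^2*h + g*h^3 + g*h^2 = (-3*g + h)*(g + h)*(g*h + g)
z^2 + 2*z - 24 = (z - 4)*(z + 6)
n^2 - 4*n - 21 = (n - 7)*(n + 3)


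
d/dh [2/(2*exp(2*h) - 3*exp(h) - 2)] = (6 - 8*exp(h))*exp(h)/(-2*exp(2*h) + 3*exp(h) + 2)^2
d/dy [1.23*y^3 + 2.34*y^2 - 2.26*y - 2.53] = 3.69*y^2 + 4.68*y - 2.26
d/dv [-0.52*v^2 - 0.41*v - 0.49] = -1.04*v - 0.41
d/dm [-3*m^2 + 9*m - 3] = 9 - 6*m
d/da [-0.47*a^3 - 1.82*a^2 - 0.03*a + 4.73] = -1.41*a^2 - 3.64*a - 0.03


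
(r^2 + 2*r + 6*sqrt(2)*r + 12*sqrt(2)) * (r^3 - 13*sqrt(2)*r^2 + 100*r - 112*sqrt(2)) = r^5 - 7*sqrt(2)*r^4 + 2*r^4 - 56*r^3 - 14*sqrt(2)*r^3 - 112*r^2 + 488*sqrt(2)*r^2 - 1344*r + 976*sqrt(2)*r - 2688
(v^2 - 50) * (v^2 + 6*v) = v^4 + 6*v^3 - 50*v^2 - 300*v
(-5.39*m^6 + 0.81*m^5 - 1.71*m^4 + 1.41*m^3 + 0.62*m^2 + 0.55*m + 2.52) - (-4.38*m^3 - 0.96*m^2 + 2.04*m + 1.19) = -5.39*m^6 + 0.81*m^5 - 1.71*m^4 + 5.79*m^3 + 1.58*m^2 - 1.49*m + 1.33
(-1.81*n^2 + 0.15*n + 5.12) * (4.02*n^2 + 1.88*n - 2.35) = -7.2762*n^4 - 2.7998*n^3 + 25.1179*n^2 + 9.2731*n - 12.032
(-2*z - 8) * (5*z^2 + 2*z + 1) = -10*z^3 - 44*z^2 - 18*z - 8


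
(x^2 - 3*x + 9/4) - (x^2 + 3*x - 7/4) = 4 - 6*x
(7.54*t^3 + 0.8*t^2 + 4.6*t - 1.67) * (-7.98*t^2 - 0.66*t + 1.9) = -60.1692*t^5 - 11.3604*t^4 - 22.91*t^3 + 11.8106*t^2 + 9.8422*t - 3.173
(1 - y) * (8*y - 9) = -8*y^2 + 17*y - 9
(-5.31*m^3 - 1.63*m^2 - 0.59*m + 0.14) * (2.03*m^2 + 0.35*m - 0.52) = -10.7793*m^5 - 5.1674*m^4 + 0.993*m^3 + 0.9253*m^2 + 0.3558*m - 0.0728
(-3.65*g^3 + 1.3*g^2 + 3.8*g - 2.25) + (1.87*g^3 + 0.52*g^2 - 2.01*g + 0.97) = -1.78*g^3 + 1.82*g^2 + 1.79*g - 1.28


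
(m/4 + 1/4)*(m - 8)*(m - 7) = m^3/4 - 7*m^2/2 + 41*m/4 + 14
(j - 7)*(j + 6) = j^2 - j - 42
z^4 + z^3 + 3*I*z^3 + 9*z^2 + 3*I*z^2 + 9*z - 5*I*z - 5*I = (z - I)*(z + 5*I)*(-I*z - I)*(I*z + 1)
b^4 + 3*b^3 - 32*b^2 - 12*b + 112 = (b - 4)*(b - 2)*(b + 2)*(b + 7)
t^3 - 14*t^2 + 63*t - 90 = (t - 6)*(t - 5)*(t - 3)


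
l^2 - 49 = (l - 7)*(l + 7)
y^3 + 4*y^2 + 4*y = y*(y + 2)^2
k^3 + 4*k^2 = k^2*(k + 4)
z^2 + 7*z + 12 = (z + 3)*(z + 4)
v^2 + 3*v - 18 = (v - 3)*(v + 6)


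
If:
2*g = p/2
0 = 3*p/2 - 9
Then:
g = 3/2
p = 6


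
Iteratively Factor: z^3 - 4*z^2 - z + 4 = (z - 4)*(z^2 - 1) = (z - 4)*(z - 1)*(z + 1)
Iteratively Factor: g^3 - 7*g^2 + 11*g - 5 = (g - 1)*(g^2 - 6*g + 5) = (g - 1)^2*(g - 5)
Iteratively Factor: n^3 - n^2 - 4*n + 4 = (n - 1)*(n^2 - 4) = (n - 1)*(n + 2)*(n - 2)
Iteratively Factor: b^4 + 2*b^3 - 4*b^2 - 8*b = (b)*(b^3 + 2*b^2 - 4*b - 8) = b*(b - 2)*(b^2 + 4*b + 4) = b*(b - 2)*(b + 2)*(b + 2)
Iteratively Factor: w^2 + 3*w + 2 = (w + 1)*(w + 2)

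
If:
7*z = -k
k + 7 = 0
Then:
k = -7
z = 1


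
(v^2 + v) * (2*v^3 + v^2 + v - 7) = 2*v^5 + 3*v^4 + 2*v^3 - 6*v^2 - 7*v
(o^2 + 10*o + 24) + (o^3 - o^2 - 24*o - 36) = o^3 - 14*o - 12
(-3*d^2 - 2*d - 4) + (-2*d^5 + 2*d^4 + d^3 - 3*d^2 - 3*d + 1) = -2*d^5 + 2*d^4 + d^3 - 6*d^2 - 5*d - 3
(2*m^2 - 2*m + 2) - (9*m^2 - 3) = -7*m^2 - 2*m + 5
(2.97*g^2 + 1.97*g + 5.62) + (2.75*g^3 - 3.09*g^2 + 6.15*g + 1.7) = 2.75*g^3 - 0.12*g^2 + 8.12*g + 7.32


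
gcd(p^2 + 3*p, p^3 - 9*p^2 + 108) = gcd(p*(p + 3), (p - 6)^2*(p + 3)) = p + 3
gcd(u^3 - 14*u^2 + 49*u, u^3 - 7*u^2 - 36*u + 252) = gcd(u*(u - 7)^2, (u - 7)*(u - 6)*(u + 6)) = u - 7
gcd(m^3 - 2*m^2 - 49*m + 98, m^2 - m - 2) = m - 2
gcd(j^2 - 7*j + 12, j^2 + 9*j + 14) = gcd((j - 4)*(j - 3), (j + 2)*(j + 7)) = 1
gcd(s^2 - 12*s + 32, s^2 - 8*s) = s - 8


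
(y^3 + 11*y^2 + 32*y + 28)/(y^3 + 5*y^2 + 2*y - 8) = (y^2 + 9*y + 14)/(y^2 + 3*y - 4)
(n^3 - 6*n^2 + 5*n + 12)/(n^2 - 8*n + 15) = (n^2 - 3*n - 4)/(n - 5)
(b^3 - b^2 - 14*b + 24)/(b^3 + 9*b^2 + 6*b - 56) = (b - 3)/(b + 7)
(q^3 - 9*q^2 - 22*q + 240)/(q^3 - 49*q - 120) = (q - 6)/(q + 3)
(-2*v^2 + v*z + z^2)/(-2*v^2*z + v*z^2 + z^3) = 1/z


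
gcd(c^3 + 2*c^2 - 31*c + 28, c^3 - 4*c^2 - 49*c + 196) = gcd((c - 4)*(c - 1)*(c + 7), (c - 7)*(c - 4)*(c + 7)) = c^2 + 3*c - 28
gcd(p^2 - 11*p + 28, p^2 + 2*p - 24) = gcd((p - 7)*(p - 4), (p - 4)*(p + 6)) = p - 4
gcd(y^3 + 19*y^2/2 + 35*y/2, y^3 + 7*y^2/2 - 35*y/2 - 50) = y + 5/2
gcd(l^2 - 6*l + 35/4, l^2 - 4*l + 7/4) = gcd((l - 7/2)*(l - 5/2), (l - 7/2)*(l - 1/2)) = l - 7/2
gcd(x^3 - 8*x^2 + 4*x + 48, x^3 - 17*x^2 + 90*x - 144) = x - 6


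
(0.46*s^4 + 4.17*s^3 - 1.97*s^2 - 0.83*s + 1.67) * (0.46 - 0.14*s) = -0.0644*s^5 - 0.3722*s^4 + 2.194*s^3 - 0.79*s^2 - 0.6156*s + 0.7682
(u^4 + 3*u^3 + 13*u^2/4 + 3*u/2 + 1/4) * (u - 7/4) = u^5 + 5*u^4/4 - 2*u^3 - 67*u^2/16 - 19*u/8 - 7/16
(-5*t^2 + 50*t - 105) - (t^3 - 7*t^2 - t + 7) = -t^3 + 2*t^2 + 51*t - 112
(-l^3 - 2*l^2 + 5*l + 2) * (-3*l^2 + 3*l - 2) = 3*l^5 + 3*l^4 - 19*l^3 + 13*l^2 - 4*l - 4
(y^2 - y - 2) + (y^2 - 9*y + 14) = 2*y^2 - 10*y + 12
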